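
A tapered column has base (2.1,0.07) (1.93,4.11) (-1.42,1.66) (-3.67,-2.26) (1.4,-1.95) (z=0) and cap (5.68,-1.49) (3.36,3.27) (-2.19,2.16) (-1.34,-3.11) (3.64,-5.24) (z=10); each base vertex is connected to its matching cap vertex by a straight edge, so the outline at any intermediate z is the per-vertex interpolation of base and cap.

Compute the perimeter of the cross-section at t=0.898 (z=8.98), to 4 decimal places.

Cross-section at t=0.898: each vertex is (1-t)·p0[i] + t·p1[i].
  v1: (1-0.898)·(2.1,0.07) + 0.898·(5.68,-1.49) = (5.3148,-1.3309)
  v2: (1-0.898)·(1.93,4.11) + 0.898·(3.36,3.27) = (3.2141,3.3557)
  v3: (1-0.898)·(-1.42,1.66) + 0.898·(-2.19,2.16) = (-2.1115,2.1090)
  v4: (1-0.898)·(-3.67,-2.26) + 0.898·(-1.34,-3.11) = (-1.5777,-3.0233)
  v5: (1-0.898)·(1.4,-1.95) + 0.898·(3.64,-5.24) = (3.4115,-4.9044)
Perimeter = Σ |v_{i+1} − v_i|:
  edge 1→2: √(-2.1007² + 4.6866²) = 5.1358 (running 5.1358)
  edge 2→3: √(-5.3256² + -1.2467²) = 5.4696 (running 10.6054)
  edge 3→4: √(0.5338² + -5.1323²) = 5.1600 (running 15.7654)
  edge 4→5: √(4.9892² + -1.8811²) = 5.3320 (running 21.0974)
  edge 5→1: √(1.9033² + 3.5735²) = 4.0488 (running 25.1462)
Perimeter = 25.1462

Perimeter at t=0.898: 25.1462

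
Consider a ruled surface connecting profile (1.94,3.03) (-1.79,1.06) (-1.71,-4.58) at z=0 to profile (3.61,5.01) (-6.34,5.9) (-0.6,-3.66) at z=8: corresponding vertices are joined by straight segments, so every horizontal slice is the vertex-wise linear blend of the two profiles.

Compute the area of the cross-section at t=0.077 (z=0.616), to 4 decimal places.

Area at t=0.077: 12.9557

Cross-section at t=0.077: each vertex is (1-t)·p0[i] + t·p1[i].
  v1: (1-0.077)·(1.94,3.03) + 0.077·(3.61,5.01) = (2.0686,3.1825)
  v2: (1-0.077)·(-1.79,1.06) + 0.077·(-6.34,5.9) = (-2.1404,1.4327)
  v3: (1-0.077)·(-1.71,-4.58) + 0.077·(-0.6,-3.66) = (-1.6245,-4.5092)
Shoelace sum Σ(x_i·y_{i+1} − x_{i+1}·y_i):
  i=1: 2.0686·1.4327 − -2.1404·3.1825 = +9.7752 (running +9.7752)
  i=2: -2.1404·-4.5092 − -1.6245·1.4327 = +11.9786 (running +21.7538)
  i=3: -1.6245·3.1825 − 2.0686·-4.5092 = +4.1576 (running +25.9114)
Area = |Σ|/2 = |25.9114|/2 = 12.9557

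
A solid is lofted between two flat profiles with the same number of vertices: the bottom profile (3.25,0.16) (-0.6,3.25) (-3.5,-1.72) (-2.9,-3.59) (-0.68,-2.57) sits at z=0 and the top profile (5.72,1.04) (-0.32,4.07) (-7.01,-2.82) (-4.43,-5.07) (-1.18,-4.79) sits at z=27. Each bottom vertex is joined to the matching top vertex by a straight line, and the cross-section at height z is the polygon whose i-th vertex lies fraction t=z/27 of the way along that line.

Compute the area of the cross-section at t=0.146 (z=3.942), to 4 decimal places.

Area at t=0.146: 26.3521

Cross-section at t=0.146: each vertex is (1-t)·p0[i] + t·p1[i].
  v1: (1-0.146)·(3.25,0.16) + 0.146·(5.72,1.04) = (3.6106,0.2885)
  v2: (1-0.146)·(-0.6,3.25) + 0.146·(-0.32,4.07) = (-0.5591,3.3697)
  v3: (1-0.146)·(-3.5,-1.72) + 0.146·(-7.01,-2.82) = (-4.0125,-1.8806)
  v4: (1-0.146)·(-2.9,-3.59) + 0.146·(-4.43,-5.07) = (-3.1234,-3.8061)
  v5: (1-0.146)·(-0.68,-2.57) + 0.146·(-1.18,-4.79) = (-0.7530,-2.8941)
Shoelace sum Σ(x_i·y_{i+1} − x_{i+1}·y_i):
  i=1: 3.6106·3.3697 − -0.5591·0.2885 = +12.3281 (running +12.3281)
  i=2: -0.5591·-1.8806 − -4.0125·3.3697 = +14.5723 (running +26.9004)
  i=3: -4.0125·-3.8061 − -3.1234·-1.8806 = +9.3979 (running +36.2983)
  i=4: -3.1234·-2.8941 − -0.7530·-3.8061 = +6.1735 (running +42.4718)
  i=5: -0.7530·0.2885 − 3.6106·-2.8941 = +10.2323 (running +52.7041)
Area = |Σ|/2 = |52.7041|/2 = 26.3521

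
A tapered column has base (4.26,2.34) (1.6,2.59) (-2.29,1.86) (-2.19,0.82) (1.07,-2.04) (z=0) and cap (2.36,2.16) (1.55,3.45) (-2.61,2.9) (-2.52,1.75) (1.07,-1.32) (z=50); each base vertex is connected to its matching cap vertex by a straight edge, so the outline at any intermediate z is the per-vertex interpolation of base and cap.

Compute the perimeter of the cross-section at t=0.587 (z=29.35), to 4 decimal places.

Cross-section at t=0.587: each vertex is (1-t)·p0[i] + t·p1[i].
  v1: (1-0.587)·(4.26,2.34) + 0.587·(2.36,2.16) = (3.1447,2.2343)
  v2: (1-0.587)·(1.6,2.59) + 0.587·(1.55,3.45) = (1.5707,3.0948)
  v3: (1-0.587)·(-2.29,1.86) + 0.587·(-2.61,2.9) = (-2.4778,2.4705)
  v4: (1-0.587)·(-2.19,0.82) + 0.587·(-2.52,1.75) = (-2.3837,1.3659)
  v5: (1-0.587)·(1.07,-2.04) + 0.587·(1.07,-1.32) = (1.0700,-1.6174)
Perimeter = Σ |v_{i+1} − v_i|:
  edge 1→2: √(-1.5741² + 0.8605²) = 1.7939 (running 1.7939)
  edge 2→3: √(-4.0485² + -0.6243²) = 4.0963 (running 5.8902)
  edge 3→4: √(0.0941² + -1.1046²) = 1.1086 (running 6.9988)
  edge 4→5: √(3.4537² + -2.9833²) = 4.5638 (running 11.5626)
  edge 5→1: √(2.0747² + 3.8517²) = 4.3749 (running 15.9375)
Perimeter = 15.9375

Perimeter at t=0.587: 15.9375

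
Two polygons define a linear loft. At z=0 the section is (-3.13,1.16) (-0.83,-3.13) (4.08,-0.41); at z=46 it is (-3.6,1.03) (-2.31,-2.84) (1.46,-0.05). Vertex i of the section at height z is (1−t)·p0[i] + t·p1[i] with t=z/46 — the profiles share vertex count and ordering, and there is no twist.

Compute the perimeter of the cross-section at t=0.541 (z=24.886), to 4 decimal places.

Cross-section at t=0.541: each vertex is (1-t)·p0[i] + t·p1[i].
  v1: (1-0.541)·(-3.13,1.16) + 0.541·(-3.6,1.03) = (-3.3843,1.0897)
  v2: (1-0.541)·(-0.83,-3.13) + 0.541·(-2.31,-2.84) = (-1.6307,-2.9731)
  v3: (1-0.541)·(4.08,-0.41) + 0.541·(1.46,-0.05) = (2.6626,-0.2152)
Perimeter = Σ |v_{i+1} − v_i|:
  edge 1→2: √(1.7536² + -4.0628²) = 4.4251 (running 4.4251)
  edge 2→3: √(4.2933² + 2.7579²) = 5.1027 (running 9.5278)
  edge 3→1: √(-6.0469² + 1.3049²) = 6.1860 (running 15.7139)
Perimeter = 15.7139

Perimeter at t=0.541: 15.7139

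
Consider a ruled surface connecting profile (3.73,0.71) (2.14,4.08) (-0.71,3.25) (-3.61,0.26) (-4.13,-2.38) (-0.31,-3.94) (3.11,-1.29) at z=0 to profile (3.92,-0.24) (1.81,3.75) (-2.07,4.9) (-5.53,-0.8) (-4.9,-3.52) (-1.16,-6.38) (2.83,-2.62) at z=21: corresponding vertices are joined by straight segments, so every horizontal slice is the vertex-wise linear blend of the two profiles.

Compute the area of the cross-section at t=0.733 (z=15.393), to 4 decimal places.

Area at t=0.733: 59.1263

Cross-section at t=0.733: each vertex is (1-t)·p0[i] + t·p1[i].
  v1: (1-0.733)·(3.73,0.71) + 0.733·(3.92,-0.24) = (3.8693,0.0136)
  v2: (1-0.733)·(2.14,4.08) + 0.733·(1.81,3.75) = (1.8981,3.8381)
  v3: (1-0.733)·(-0.71,3.25) + 0.733·(-2.07,4.9) = (-1.7069,4.4595)
  v4: (1-0.733)·(-3.61,0.26) + 0.733·(-5.53,-0.8) = (-5.0174,-0.5170)
  v5: (1-0.733)·(-4.13,-2.38) + 0.733·(-4.9,-3.52) = (-4.6944,-3.2156)
  v6: (1-0.733)·(-0.31,-3.94) + 0.733·(-1.16,-6.38) = (-0.9330,-5.7285)
  v7: (1-0.733)·(3.11,-1.29) + 0.733·(2.83,-2.62) = (2.9048,-2.2649)
Shoelace sum Σ(x_i·y_{i+1} − x_{i+1}·y_i):
  i=1: 3.8693·3.8381 − 1.8981·0.0136 = +14.8248 (running +14.8248)
  i=2: 1.8981·4.4595 − -1.7069·3.8381 = +15.0157 (running +29.8405)
  i=3: -1.7069·-0.5170 − -5.0174·4.4595 = +23.2571 (running +53.0976)
  i=4: -5.0174·-3.2156 − -4.6944·-0.5170 = +13.7070 (running +66.8046)
  i=5: -4.6944·-5.7285 − -0.9330·-3.2156 = +23.8917 (running +90.6963)
  i=6: -0.9330·-2.2649 − 2.9048·-5.7285 = +18.7532 (running +109.4495)
  i=7: 2.9048·0.0136 − 3.8693·-2.2649 = +8.8031 (running +118.2526)
Area = |Σ|/2 = |118.2526|/2 = 59.1263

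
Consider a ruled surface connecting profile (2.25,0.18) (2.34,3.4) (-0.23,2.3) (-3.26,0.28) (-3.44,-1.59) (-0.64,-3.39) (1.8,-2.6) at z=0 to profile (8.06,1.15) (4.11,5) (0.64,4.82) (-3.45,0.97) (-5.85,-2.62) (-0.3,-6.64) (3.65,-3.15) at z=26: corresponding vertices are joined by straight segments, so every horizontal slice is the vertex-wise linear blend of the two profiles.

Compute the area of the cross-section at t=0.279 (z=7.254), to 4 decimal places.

Area at t=0.279: 39.9967

Cross-section at t=0.279: each vertex is (1-t)·p0[i] + t·p1[i].
  v1: (1-0.279)·(2.25,0.18) + 0.279·(8.06,1.15) = (3.8710,0.4506)
  v2: (1-0.279)·(2.34,3.4) + 0.279·(4.11,5) = (2.8338,3.8464)
  v3: (1-0.279)·(-0.23,2.3) + 0.279·(0.64,4.82) = (0.0127,3.0031)
  v4: (1-0.279)·(-3.26,0.28) + 0.279·(-3.45,0.97) = (-3.3130,0.4725)
  v5: (1-0.279)·(-3.44,-1.59) + 0.279·(-5.85,-2.62) = (-4.1124,-1.8774)
  v6: (1-0.279)·(-0.64,-3.39) + 0.279·(-0.3,-6.64) = (-0.5451,-4.2967)
  v7: (1-0.279)·(1.8,-2.6) + 0.279·(3.65,-3.15) = (2.3162,-2.7534)
Shoelace sum Σ(x_i·y_{i+1} − x_{i+1}·y_i):
  i=1: 3.8710·3.8464 − 2.8338·0.4506 = +13.6124 (running +13.6124)
  i=2: 2.8338·3.0031 − 0.0127·3.8464 = +8.4613 (running +22.0736)
  i=3: 0.0127·0.4725 − -3.3130·3.0031 = +9.9552 (running +32.0289)
  i=4: -3.3130·-1.8774 − -4.1124·0.4725 = +8.1629 (running +40.1918)
  i=5: -4.1124·-4.2967 − -0.5451·-1.8774 = +16.6465 (running +56.8382)
  i=6: -0.5451·-2.7534 − 2.3162·-4.2967 = +11.4529 (running +68.2912)
  i=7: 2.3162·0.4506 − 3.8710·-2.7534 = +11.7023 (running +79.9935)
Area = |Σ|/2 = |79.9935|/2 = 39.9967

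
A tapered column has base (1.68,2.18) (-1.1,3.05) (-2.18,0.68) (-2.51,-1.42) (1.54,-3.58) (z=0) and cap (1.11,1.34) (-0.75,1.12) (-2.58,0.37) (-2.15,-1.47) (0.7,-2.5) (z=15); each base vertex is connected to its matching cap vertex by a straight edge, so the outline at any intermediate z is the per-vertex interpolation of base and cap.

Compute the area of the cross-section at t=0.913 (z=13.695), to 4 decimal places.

Area at t=0.913: 10.5262

Cross-section at t=0.913: each vertex is (1-t)·p0[i] + t·p1[i].
  v1: (1-0.913)·(1.68,2.18) + 0.913·(1.11,1.34) = (1.1596,1.4131)
  v2: (1-0.913)·(-1.1,3.05) + 0.913·(-0.75,1.12) = (-0.7804,1.2879)
  v3: (1-0.913)·(-2.18,0.68) + 0.913·(-2.58,0.37) = (-2.5452,0.3970)
  v4: (1-0.913)·(-2.51,-1.42) + 0.913·(-2.15,-1.47) = (-2.1813,-1.4657)
  v5: (1-0.913)·(1.54,-3.58) + 0.913·(0.7,-2.5) = (0.7731,-2.5940)
Shoelace sum Σ(x_i·y_{i+1} − x_{i+1}·y_i):
  i=1: 1.1596·1.2879 − -0.7804·1.4131 = +2.5963 (running +2.5963)
  i=2: -0.7804·0.3970 − -2.5452·1.2879 = +2.9682 (running +5.5645)
  i=3: -2.5452·-1.4657 − -2.1813·0.3970 = +4.5963 (running +10.1608)
  i=4: -2.1813·-2.5940 − 0.7731·-1.4657 = +6.7913 (running +16.9521)
  i=5: 0.7731·1.4131 − 1.1596·-2.5940 = +4.1004 (running +21.0524)
Area = |Σ|/2 = |21.0524|/2 = 10.5262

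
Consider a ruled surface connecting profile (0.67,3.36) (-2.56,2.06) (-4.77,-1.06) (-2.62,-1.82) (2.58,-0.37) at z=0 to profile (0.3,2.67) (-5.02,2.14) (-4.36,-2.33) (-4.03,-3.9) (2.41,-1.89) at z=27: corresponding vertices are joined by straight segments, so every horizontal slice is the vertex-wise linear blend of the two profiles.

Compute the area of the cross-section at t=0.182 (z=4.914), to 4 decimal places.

Cross-section at t=0.182: each vertex is (1-t)·p0[i] + t·p1[i].
  v1: (1-0.182)·(0.67,3.36) + 0.182·(0.3,2.67) = (0.6027,3.2344)
  v2: (1-0.182)·(-2.56,2.06) + 0.182·(-5.02,2.14) = (-3.0077,2.0746)
  v3: (1-0.182)·(-4.77,-1.06) + 0.182·(-4.36,-2.33) = (-4.6954,-1.2911)
  v4: (1-0.182)·(-2.62,-1.82) + 0.182·(-4.03,-3.9) = (-2.8766,-2.1986)
  v5: (1-0.182)·(2.58,-0.37) + 0.182·(2.41,-1.89) = (2.5491,-0.6466)
Shoelace sum Σ(x_i·y_{i+1} − x_{i+1}·y_i):
  i=1: 0.6027·2.0746 − -3.0077·3.2344 = +10.9785 (running +10.9785)
  i=2: -3.0077·-1.2911 − -4.6954·2.0746 = +13.6242 (running +24.6027)
  i=3: -4.6954·-2.1986 − -2.8766·-1.2911 = +6.6090 (running +31.2117)
  i=4: -2.8766·-0.6466 − 2.5491·-2.1986 = +7.4644 (running +38.6761)
  i=5: 2.5491·3.2344 − 0.6027·-0.6466 = +8.6344 (running +47.3105)
Area = |Σ|/2 = |47.3105|/2 = 23.6553

Area at t=0.182: 23.6553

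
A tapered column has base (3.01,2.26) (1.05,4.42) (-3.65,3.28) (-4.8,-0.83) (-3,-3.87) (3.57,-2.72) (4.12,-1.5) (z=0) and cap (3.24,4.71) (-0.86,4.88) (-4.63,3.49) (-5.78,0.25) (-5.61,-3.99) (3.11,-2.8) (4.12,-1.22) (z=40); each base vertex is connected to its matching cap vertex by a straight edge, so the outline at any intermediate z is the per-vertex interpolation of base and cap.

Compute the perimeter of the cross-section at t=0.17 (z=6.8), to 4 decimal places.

Cross-section at t=0.17: each vertex is (1-t)·p0[i] + t·p1[i].
  v1: (1-0.17)·(3.01,2.26) + 0.17·(3.24,4.71) = (3.0491,2.6765)
  v2: (1-0.17)·(1.05,4.42) + 0.17·(-0.86,4.88) = (0.7253,4.4982)
  v3: (1-0.17)·(-3.65,3.28) + 0.17·(-4.63,3.49) = (-3.8166,3.3157)
  v4: (1-0.17)·(-4.8,-0.83) + 0.17·(-5.78,0.25) = (-4.9666,-0.6464)
  v5: (1-0.17)·(-3,-3.87) + 0.17·(-5.61,-3.99) = (-3.4437,-3.8904)
  v6: (1-0.17)·(3.57,-2.72) + 0.17·(3.11,-2.8) = (3.4918,-2.7336)
  v7: (1-0.17)·(4.12,-1.5) + 0.17·(4.12,-1.22) = (4.1200,-1.4524)
Perimeter = Σ |v_{i+1} − v_i|:
  edge 1→2: √(-2.3238² + 1.8217²) = 2.9527 (running 2.9527)
  edge 2→3: √(-4.5419² + -1.1825²) = 4.6933 (running 7.6460)
  edge 3→4: √(-1.1500² + -3.9621²) = 4.1256 (running 11.7717)
  edge 4→5: √(1.5229² + -3.2440²) = 3.5837 (running 15.3553)
  edge 5→6: √(6.9355² + 1.1568²) = 7.0313 (running 22.3867)
  edge 6→7: √(0.6282² + 1.2812²) = 1.4269 (running 23.8136)
  edge 7→1: √(-1.0709² + 4.1289²) = 4.2655 (running 28.0791)
Perimeter = 28.0791

Perimeter at t=0.17: 28.0791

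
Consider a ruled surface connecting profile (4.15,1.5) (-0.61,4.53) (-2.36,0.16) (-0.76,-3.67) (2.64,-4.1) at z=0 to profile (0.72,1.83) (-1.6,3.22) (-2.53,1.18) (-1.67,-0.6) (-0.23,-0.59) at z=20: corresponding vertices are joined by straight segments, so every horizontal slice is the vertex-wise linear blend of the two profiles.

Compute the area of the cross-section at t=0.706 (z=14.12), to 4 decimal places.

Cross-section at t=0.706: each vertex is (1-t)·p0[i] + t·p1[i].
  v1: (1-0.706)·(4.15,1.5) + 0.706·(0.72,1.83) = (1.7284,1.7330)
  v2: (1-0.706)·(-0.61,4.53) + 0.706·(-1.6,3.22) = (-1.3089,3.6051)
  v3: (1-0.706)·(-2.36,0.16) + 0.706·(-2.53,1.18) = (-2.4800,0.8801)
  v4: (1-0.706)·(-0.76,-3.67) + 0.706·(-1.67,-0.6) = (-1.4025,-1.5026)
  v5: (1-0.706)·(2.64,-4.1) + 0.706·(-0.23,-0.59) = (0.6138,-1.6219)
Shoelace sum Σ(x_i·y_{i+1} − x_{i+1}·y_i):
  i=1: 1.7284·3.6051 − -1.3089·1.7330 = +8.4996 (running +8.4996)
  i=2: -1.3089·0.8801 − -2.4800·3.6051 = +7.7888 (running +16.2884)
  i=3: -2.4800·-1.5026 − -1.4025·0.8801 = +4.9608 (running +21.2491)
  i=4: -1.4025·-1.6219 − 0.6138·-1.5026 = +3.1970 (running +24.4461)
  i=5: 0.6138·1.7330 − 1.7284·-1.6219 = +3.8671 (running +28.3131)
Area = |Σ|/2 = |28.3131|/2 = 14.1566

Area at t=0.706: 14.1566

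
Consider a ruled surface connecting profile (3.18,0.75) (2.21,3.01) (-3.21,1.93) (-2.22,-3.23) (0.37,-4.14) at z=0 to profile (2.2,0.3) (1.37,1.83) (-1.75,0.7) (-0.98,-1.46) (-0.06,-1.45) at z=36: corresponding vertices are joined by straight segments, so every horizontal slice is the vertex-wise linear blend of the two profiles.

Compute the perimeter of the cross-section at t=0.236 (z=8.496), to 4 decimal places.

Perimeter at t=0.236: 19.0780

Cross-section at t=0.236: each vertex is (1-t)·p0[i] + t·p1[i].
  v1: (1-0.236)·(3.18,0.75) + 0.236·(2.2,0.3) = (2.9487,0.6438)
  v2: (1-0.236)·(2.21,3.01) + 0.236·(1.37,1.83) = (2.0118,2.7315)
  v3: (1-0.236)·(-3.21,1.93) + 0.236·(-1.75,0.7) = (-2.8654,1.6397)
  v4: (1-0.236)·(-2.22,-3.23) + 0.236·(-0.98,-1.46) = (-1.9274,-2.8123)
  v5: (1-0.236)·(0.37,-4.14) + 0.236·(-0.06,-1.45) = (0.2685,-3.5052)
Perimeter = Σ |v_{i+1} − v_i|:
  edge 1→2: √(-0.9370² + 2.0877²) = 2.2883 (running 2.2883)
  edge 2→3: √(-4.8772² + -1.0918²) = 4.9979 (running 7.2862)
  edge 3→4: √(0.9381² + -4.4520²) = 4.5498 (running 11.8360)
  edge 4→5: √(2.1959² + -0.6929²) = 2.3026 (running 14.1386)
  edge 5→1: √(2.6802² + 4.1490²) = 4.9394 (running 19.0780)
Perimeter = 19.0780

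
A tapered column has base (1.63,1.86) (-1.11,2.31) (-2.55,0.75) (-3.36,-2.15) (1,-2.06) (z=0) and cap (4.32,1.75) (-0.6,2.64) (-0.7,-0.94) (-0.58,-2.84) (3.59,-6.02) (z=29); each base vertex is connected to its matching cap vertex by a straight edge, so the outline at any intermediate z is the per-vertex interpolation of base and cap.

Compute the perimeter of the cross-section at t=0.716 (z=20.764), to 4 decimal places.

Perimeter at t=0.716: 21.1015

Cross-section at t=0.716: each vertex is (1-t)·p0[i] + t·p1[i].
  v1: (1-0.716)·(1.63,1.86) + 0.716·(4.32,1.75) = (3.5560,1.7812)
  v2: (1-0.716)·(-1.11,2.31) + 0.716·(-0.6,2.64) = (-0.7448,2.5463)
  v3: (1-0.716)·(-2.55,0.75) + 0.716·(-0.7,-0.94) = (-1.2254,-0.4600)
  v4: (1-0.716)·(-3.36,-2.15) + 0.716·(-0.58,-2.84) = (-1.3695,-2.6440)
  v5: (1-0.716)·(1,-2.06) + 0.716·(3.59,-6.02) = (2.8544,-4.8954)
Perimeter = Σ |v_{i+1} − v_i|:
  edge 1→2: √(-4.3009² + 0.7650²) = 4.3684 (running 4.3684)
  edge 2→3: √(-0.4806² + -3.0063²) = 3.0445 (running 7.4129)
  edge 3→4: √(-0.1441² + -2.1840²) = 2.1888 (running 9.6016)
  edge 4→5: √(4.2240² + -2.2513²) = 4.7865 (running 14.3881)
  edge 5→1: √(0.7016² + 6.6766²) = 6.7134 (running 21.1015)
Perimeter = 21.1015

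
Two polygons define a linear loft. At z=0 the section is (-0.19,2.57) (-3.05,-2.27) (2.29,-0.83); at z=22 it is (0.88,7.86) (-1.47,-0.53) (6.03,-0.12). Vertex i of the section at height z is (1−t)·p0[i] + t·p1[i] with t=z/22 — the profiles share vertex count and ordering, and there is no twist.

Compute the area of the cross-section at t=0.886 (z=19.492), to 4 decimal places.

Area at t=0.886: 28.3267

Cross-section at t=0.886: each vertex is (1-t)·p0[i] + t·p1[i].
  v1: (1-0.886)·(-0.19,2.57) + 0.886·(0.88,7.86) = (0.7580,7.2569)
  v2: (1-0.886)·(-3.05,-2.27) + 0.886·(-1.47,-0.53) = (-1.6501,-0.7284)
  v3: (1-0.886)·(2.29,-0.83) + 0.886·(6.03,-0.12) = (5.6036,-0.2009)
Shoelace sum Σ(x_i·y_{i+1} − x_{i+1}·y_i):
  i=1: 0.7580·-0.7284 − -1.6501·7.2569 = +11.4227 (running +11.4227)
  i=2: -1.6501·-0.2009 − 5.6036·-0.7284 = +4.4130 (running +15.8358)
  i=3: 5.6036·7.2569 − 0.7580·-0.2009 = +40.8176 (running +56.6533)
Area = |Σ|/2 = |56.6533|/2 = 28.3267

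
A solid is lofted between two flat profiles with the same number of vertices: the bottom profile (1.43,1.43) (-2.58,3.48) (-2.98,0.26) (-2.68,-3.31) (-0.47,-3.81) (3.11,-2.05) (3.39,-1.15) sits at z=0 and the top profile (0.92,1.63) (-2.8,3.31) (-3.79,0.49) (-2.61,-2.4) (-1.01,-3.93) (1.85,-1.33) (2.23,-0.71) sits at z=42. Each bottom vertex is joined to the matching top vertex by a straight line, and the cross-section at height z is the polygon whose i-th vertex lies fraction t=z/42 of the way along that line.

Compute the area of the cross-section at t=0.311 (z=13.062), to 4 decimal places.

Cross-section at t=0.311: each vertex is (1-t)·p0[i] + t·p1[i].
  v1: (1-0.311)·(1.43,1.43) + 0.311·(0.92,1.63) = (1.2714,1.4922)
  v2: (1-0.311)·(-2.58,3.48) + 0.311·(-2.8,3.31) = (-2.6484,3.4271)
  v3: (1-0.311)·(-2.98,0.26) + 0.311·(-3.79,0.49) = (-3.2319,0.3315)
  v4: (1-0.311)·(-2.68,-3.31) + 0.311·(-2.61,-2.4) = (-2.6582,-3.0270)
  v5: (1-0.311)·(-0.47,-3.81) + 0.311·(-1.01,-3.93) = (-0.6379,-3.8473)
  v6: (1-0.311)·(3.11,-2.05) + 0.311·(1.85,-1.33) = (2.7181,-1.8261)
  v7: (1-0.311)·(3.39,-1.15) + 0.311·(2.23,-0.71) = (3.0292,-1.0132)
Shoelace sum Σ(x_i·y_{i+1} − x_{i+1}·y_i):
  i=1: 1.2714·3.4271 − -2.6484·1.4922 = +8.3092 (running +8.3092)
  i=2: -2.6484·0.3315 − -3.2319·3.4271 = +10.1981 (running +18.5073)
  i=3: -3.2319·-3.0270 − -2.6582·0.3315 = +10.6642 (running +29.1716)
  i=4: -2.6582·-3.8473 − -0.6379·-3.0270 = +8.2960 (running +37.4676)
  i=5: -0.6379·-1.8261 − 2.7181·-3.8473 = +11.6225 (running +49.0901)
  i=6: 2.7181·-1.0132 − 3.0292·-1.8261 = +2.7777 (running +51.8678)
  i=7: 3.0292·1.4922 − 1.2714·-1.0132 = +5.8084 (running +57.6762)
Area = |Σ|/2 = |57.6762|/2 = 28.8381

Area at t=0.311: 28.8381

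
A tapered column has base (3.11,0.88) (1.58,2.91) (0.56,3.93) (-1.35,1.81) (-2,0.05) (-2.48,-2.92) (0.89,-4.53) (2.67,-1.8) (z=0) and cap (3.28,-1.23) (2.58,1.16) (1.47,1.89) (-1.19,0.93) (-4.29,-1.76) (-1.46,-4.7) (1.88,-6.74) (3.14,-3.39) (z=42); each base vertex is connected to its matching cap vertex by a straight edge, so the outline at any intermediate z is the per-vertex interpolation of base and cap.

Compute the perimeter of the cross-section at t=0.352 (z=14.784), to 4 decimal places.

Cross-section at t=0.352: each vertex is (1-t)·p0[i] + t·p1[i].
  v1: (1-0.352)·(3.11,0.88) + 0.352·(3.28,-1.23) = (3.1698,0.1373)
  v2: (1-0.352)·(1.58,2.91) + 0.352·(2.58,1.16) = (1.9320,2.2940)
  v3: (1-0.352)·(0.56,3.93) + 0.352·(1.47,1.89) = (0.8803,3.2119)
  v4: (1-0.352)·(-1.35,1.81) + 0.352·(-1.19,0.93) = (-1.2937,1.5002)
  v5: (1-0.352)·(-2,0.05) + 0.352·(-4.29,-1.76) = (-2.8061,-0.5871)
  v6: (1-0.352)·(-2.48,-2.92) + 0.352·(-1.46,-4.7) = (-2.1210,-3.5466)
  v7: (1-0.352)·(0.89,-4.53) + 0.352·(1.88,-6.74) = (1.2385,-5.3079)
  v8: (1-0.352)·(2.67,-1.8) + 0.352·(3.14,-3.39) = (2.8354,-2.3597)
Perimeter = Σ |v_{i+1} − v_i|:
  edge 1→2: √(-1.2378² + 2.1567²) = 2.4867 (running 2.4867)
  edge 2→3: √(-1.0517² + 0.9179²) = 1.3959 (running 3.8826)
  edge 3→4: √(-2.1740² + -1.7117²) = 2.7670 (running 6.6496)
  edge 4→5: √(-1.5124² + -2.0874²) = 2.5777 (running 9.2273)
  edge 5→6: √(0.6851² + -2.9594²) = 3.0377 (running 12.2650)
  edge 6→7: √(3.3594² + -1.7614²) = 3.7932 (running 16.0582)
  edge 7→8: √(1.5970² + 2.9482²) = 3.3530 (running 19.4111)
  edge 8→1: √(0.3344² + 2.4970²) = 2.5193 (running 21.9304)
Perimeter = 21.9304

Perimeter at t=0.352: 21.9304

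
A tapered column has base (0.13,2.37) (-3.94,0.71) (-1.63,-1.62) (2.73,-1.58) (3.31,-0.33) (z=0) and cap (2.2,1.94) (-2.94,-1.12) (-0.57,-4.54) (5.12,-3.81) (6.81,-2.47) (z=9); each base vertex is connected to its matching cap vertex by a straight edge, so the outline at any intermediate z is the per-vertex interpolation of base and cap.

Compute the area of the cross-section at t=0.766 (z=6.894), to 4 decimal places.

Cross-section at t=0.766: each vertex is (1-t)·p0[i] + t·p1[i].
  v1: (1-0.766)·(0.13,2.37) + 0.766·(2.2,1.94) = (1.7156,2.0406)
  v2: (1-0.766)·(-3.94,0.71) + 0.766·(-2.94,-1.12) = (-3.1740,-0.6918)
  v3: (1-0.766)·(-1.63,-1.62) + 0.766·(-0.57,-4.54) = (-0.8180,-3.8567)
  v4: (1-0.766)·(2.73,-1.58) + 0.766·(5.12,-3.81) = (4.5607,-3.2882)
  v5: (1-0.766)·(3.31,-0.33) + 0.766·(6.81,-2.47) = (5.9910,-1.9692)
Shoelace sum Σ(x_i·y_{i+1} − x_{i+1}·y_i):
  i=1: 1.7156·-0.6918 − -3.1740·2.0406 = +5.2901 (running +5.2901)
  i=2: -3.1740·-3.8567 − -0.8180·-0.6918 = +11.6753 (running +16.9654)
  i=3: -0.8180·-3.2882 − 4.5607·-3.8567 = +20.2794 (running +37.2448)
  i=4: 4.5607·-1.9692 − 5.9910·-3.2882 = +10.7183 (running +47.9631)
  i=5: 5.9910·2.0406 − 1.7156·-1.9692 = +15.6038 (running +63.5669)
Area = |Σ|/2 = |63.5669|/2 = 31.7834

Area at t=0.766: 31.7834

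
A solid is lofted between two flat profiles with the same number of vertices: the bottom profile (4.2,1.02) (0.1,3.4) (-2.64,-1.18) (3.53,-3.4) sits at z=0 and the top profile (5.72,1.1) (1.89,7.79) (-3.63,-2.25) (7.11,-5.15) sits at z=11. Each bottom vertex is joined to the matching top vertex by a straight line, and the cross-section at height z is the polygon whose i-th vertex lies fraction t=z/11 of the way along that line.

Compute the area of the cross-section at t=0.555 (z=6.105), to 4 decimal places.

Area at t=0.555: 48.2977

Cross-section at t=0.555: each vertex is (1-t)·p0[i] + t·p1[i].
  v1: (1-0.555)·(4.2,1.02) + 0.555·(5.72,1.1) = (5.0436,1.0644)
  v2: (1-0.555)·(0.1,3.4) + 0.555·(1.89,7.79) = (1.0935,5.8365)
  v3: (1-0.555)·(-2.64,-1.18) + 0.555·(-3.63,-2.25) = (-3.1894,-1.7738)
  v4: (1-0.555)·(3.53,-3.4) + 0.555·(7.11,-5.15) = (5.5169,-4.3712)
Shoelace sum Σ(x_i·y_{i+1} − x_{i+1}·y_i):
  i=1: 5.0436·5.8365 − 1.0935·1.0644 = +28.2729 (running +28.2729)
  i=2: 1.0935·-1.7738 − -3.1894·5.8365 = +16.6754 (running +44.9483)
  i=3: -3.1894·-4.3712 − 5.5169·-1.7738 = +23.7280 (running +68.6763)
  i=4: 5.5169·1.0644 − 5.0436·-4.3712 = +27.9190 (running +96.5954)
Area = |Σ|/2 = |96.5954|/2 = 48.2977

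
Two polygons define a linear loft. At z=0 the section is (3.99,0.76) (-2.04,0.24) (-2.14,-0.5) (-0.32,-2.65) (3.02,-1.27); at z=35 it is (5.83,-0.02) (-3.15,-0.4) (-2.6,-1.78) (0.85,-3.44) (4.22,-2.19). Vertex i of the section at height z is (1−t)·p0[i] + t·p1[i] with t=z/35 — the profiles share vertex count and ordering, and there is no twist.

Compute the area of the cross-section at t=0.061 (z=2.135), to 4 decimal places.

Cross-section at t=0.061: each vertex is (1-t)·p0[i] + t·p1[i].
  v1: (1-0.061)·(3.99,0.76) + 0.061·(5.83,-0.02) = (4.1022,0.7124)
  v2: (1-0.061)·(-2.04,0.24) + 0.061·(-3.15,-0.4) = (-2.1077,0.2010)
  v3: (1-0.061)·(-2.14,-0.5) + 0.061·(-2.6,-1.78) = (-2.1681,-0.5781)
  v4: (1-0.061)·(-0.32,-2.65) + 0.061·(0.85,-3.44) = (-0.2486,-2.6982)
  v5: (1-0.061)·(3.02,-1.27) + 0.061·(4.22,-2.19) = (3.0932,-1.3261)
Shoelace sum Σ(x_i·y_{i+1} − x_{i+1}·y_i):
  i=1: 4.1022·0.2010 − -2.1077·0.7124 = +2.3260 (running +2.3260)
  i=2: -2.1077·-0.5781 − -2.1681·0.2010 = +1.6541 (running +3.9801)
  i=3: -2.1681·-2.6982 − -0.2486·-0.5781 = +5.7061 (running +9.6862)
  i=4: -0.2486·-1.3261 − 3.0932·-2.6982 = +8.6758 (running +18.3619)
  i=5: 3.0932·0.7124 − 4.1022·-1.3261 = +7.6437 (running +26.0057)
Area = |Σ|/2 = |26.0057|/2 = 13.0028

Area at t=0.061: 13.0028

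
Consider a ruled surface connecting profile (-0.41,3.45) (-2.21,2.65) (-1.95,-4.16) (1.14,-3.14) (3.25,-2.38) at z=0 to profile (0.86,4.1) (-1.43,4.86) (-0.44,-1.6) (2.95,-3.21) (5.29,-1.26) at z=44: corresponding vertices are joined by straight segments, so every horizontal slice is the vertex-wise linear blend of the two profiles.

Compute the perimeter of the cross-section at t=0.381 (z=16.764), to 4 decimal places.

Perimeter at t=0.381: 21.3068

Cross-section at t=0.381: each vertex is (1-t)·p0[i] + t·p1[i].
  v1: (1-0.381)·(-0.41,3.45) + 0.381·(0.86,4.1) = (0.0739,3.6977)
  v2: (1-0.381)·(-2.21,2.65) + 0.381·(-1.43,4.86) = (-1.9128,3.4920)
  v3: (1-0.381)·(-1.95,-4.16) + 0.381·(-0.44,-1.6) = (-1.3747,-3.1846)
  v4: (1-0.381)·(1.14,-3.14) + 0.381·(2.95,-3.21) = (1.8296,-3.1667)
  v5: (1-0.381)·(3.25,-2.38) + 0.381·(5.29,-1.26) = (4.0272,-1.9533)
Perimeter = Σ |v_{i+1} − v_i|:
  edge 1→2: √(-1.9867² + -0.2056²) = 1.9973 (running 1.9973)
  edge 2→3: √(0.5381² + -6.6767²) = 6.6983 (running 8.6956)
  edge 3→4: √(3.2043² + 0.0180²) = 3.2044 (running 11.9000)
  edge 4→5: √(2.1976² + 1.2134²) = 2.5104 (running 14.4103)
  edge 5→1: √(-3.9534² + 5.6509²) = 6.8965 (running 21.3068)
Perimeter = 21.3068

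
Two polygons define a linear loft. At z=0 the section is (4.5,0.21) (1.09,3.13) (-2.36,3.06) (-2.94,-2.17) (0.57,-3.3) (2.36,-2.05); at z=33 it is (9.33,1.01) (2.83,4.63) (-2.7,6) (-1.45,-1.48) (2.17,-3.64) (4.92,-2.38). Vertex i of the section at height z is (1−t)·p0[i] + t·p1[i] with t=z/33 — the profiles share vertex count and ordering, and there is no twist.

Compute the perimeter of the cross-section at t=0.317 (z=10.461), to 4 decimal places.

Cross-section at t=0.317: each vertex is (1-t)·p0[i] + t·p1[i].
  v1: (1-0.317)·(4.5,0.21) + 0.317·(9.33,1.01) = (6.0311,0.4636)
  v2: (1-0.317)·(1.09,3.13) + 0.317·(2.83,4.63) = (1.6416,3.6055)
  v3: (1-0.317)·(-2.36,3.06) + 0.317·(-2.7,6) = (-2.4678,3.9920)
  v4: (1-0.317)·(-2.94,-2.17) + 0.317·(-1.45,-1.48) = (-2.4677,-1.9513)
  v5: (1-0.317)·(0.57,-3.3) + 0.317·(2.17,-3.64) = (1.0772,-3.4078)
  v6: (1-0.317)·(2.36,-2.05) + 0.317·(4.92,-2.38) = (3.1715,-2.1546)
Perimeter = Σ |v_{i+1} − v_i|:
  edge 1→2: √(-4.3895² + 3.1419²) = 5.3981 (running 5.3981)
  edge 2→3: √(-4.1094² + 0.3865²) = 4.1275 (running 9.5256)
  edge 3→4: √(0.0001² + -5.9433²) = 5.9433 (running 15.4688)
  edge 4→5: √(3.5449² + -1.4565²) = 3.8324 (running 19.3013)
  edge 5→6: √(2.0943² + 1.2532²) = 2.4406 (running 21.7419)
  edge 6→1: √(2.8596² + 2.6182²) = 3.8771 (running 25.6190)
Perimeter = 25.6190

Perimeter at t=0.317: 25.6190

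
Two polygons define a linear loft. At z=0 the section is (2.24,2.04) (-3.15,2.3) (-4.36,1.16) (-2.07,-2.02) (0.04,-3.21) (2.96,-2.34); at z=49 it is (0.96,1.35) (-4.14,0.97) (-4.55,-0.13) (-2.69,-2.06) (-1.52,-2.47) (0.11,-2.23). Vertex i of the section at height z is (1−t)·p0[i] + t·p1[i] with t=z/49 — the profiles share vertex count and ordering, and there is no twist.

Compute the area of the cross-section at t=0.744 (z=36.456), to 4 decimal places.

Cross-section at t=0.744: each vertex is (1-t)·p0[i] + t·p1[i].
  v1: (1-0.744)·(2.24,2.04) + 0.744·(0.96,1.35) = (1.2877,1.5266)
  v2: (1-0.744)·(-3.15,2.3) + 0.744·(-4.14,0.97) = (-3.8866,1.3105)
  v3: (1-0.744)·(-4.36,1.16) + 0.744·(-4.55,-0.13) = (-4.5014,0.2002)
  v4: (1-0.744)·(-2.07,-2.02) + 0.744·(-2.69,-2.06) = (-2.5313,-2.0498)
  v5: (1-0.744)·(0.04,-3.21) + 0.744·(-1.52,-2.47) = (-1.1206,-2.6594)
  v6: (1-0.744)·(2.96,-2.34) + 0.744·(0.11,-2.23) = (0.8396,-2.2582)
Shoelace sum Σ(x_i·y_{i+1} − x_{i+1}·y_i):
  i=1: 1.2877·1.3105 − -3.8866·1.5266 = +7.6209 (running +7.6209)
  i=2: -3.8866·0.2002 − -4.5014·1.3105 = +5.1207 (running +12.7416)
  i=3: -4.5014·-2.0498 − -2.5313·0.2002 = +9.7336 (running +22.4751)
  i=4: -2.5313·-2.6594 − -1.1206·-2.0498 = +4.4347 (running +26.9099)
  i=5: -1.1206·-2.2582 − 0.8396·-2.6594 = +4.7635 (running +31.6733)
  i=6: 0.8396·1.5266 − 1.2877·-2.2582 = +4.1896 (running +35.8629)
Area = |Σ|/2 = |35.8629|/2 = 17.9314

Area at t=0.744: 17.9314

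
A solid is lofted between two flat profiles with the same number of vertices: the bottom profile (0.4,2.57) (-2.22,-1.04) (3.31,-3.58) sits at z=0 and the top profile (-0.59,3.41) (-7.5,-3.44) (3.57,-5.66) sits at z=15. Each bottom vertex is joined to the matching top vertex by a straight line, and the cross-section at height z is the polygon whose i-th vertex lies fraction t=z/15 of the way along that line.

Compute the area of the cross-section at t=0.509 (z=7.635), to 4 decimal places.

Cross-section at t=0.509: each vertex is (1-t)·p0[i] + t·p1[i].
  v1: (1-0.509)·(0.4,2.57) + 0.509·(-0.59,3.41) = (-0.1039,2.9976)
  v2: (1-0.509)·(-2.22,-1.04) + 0.509·(-7.5,-3.44) = (-4.9075,-2.2616)
  v3: (1-0.509)·(3.31,-3.58) + 0.509·(3.57,-5.66) = (3.4423,-4.6387)
Shoelace sum Σ(x_i·y_{i+1} − x_{i+1}·y_i):
  i=1: -0.1039·-2.2616 − -4.9075·2.9976 = +14.9456 (running +14.9456)
  i=2: -4.9075·-4.6387 − 3.4423·-2.2616 = +30.5498 (running +45.4954)
  i=3: 3.4423·2.9976 − -0.1039·-4.6387 = +9.8366 (running +55.3320)
Area = |Σ|/2 = |55.3320|/2 = 27.6660

Area at t=0.509: 27.6660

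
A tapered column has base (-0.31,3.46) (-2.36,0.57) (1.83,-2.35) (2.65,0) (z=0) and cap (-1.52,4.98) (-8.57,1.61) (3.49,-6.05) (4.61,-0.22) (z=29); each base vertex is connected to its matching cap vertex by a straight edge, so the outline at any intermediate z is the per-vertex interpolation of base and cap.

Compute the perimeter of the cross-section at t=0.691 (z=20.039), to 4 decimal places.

Perimeter at t=0.691: 29.6393

Cross-section at t=0.691: each vertex is (1-t)·p0[i] + t·p1[i].
  v1: (1-0.691)·(-0.31,3.46) + 0.691·(-1.52,4.98) = (-1.1461,4.5103)
  v2: (1-0.691)·(-2.36,0.57) + 0.691·(-8.57,1.61) = (-6.6511,1.2886)
  v3: (1-0.691)·(1.83,-2.35) + 0.691·(3.49,-6.05) = (2.9771,-4.9067)
  v4: (1-0.691)·(2.65,0) + 0.691·(4.61,-0.22) = (4.0044,-0.1520)
Perimeter = Σ |v_{i+1} − v_i|:
  edge 1→2: √(-5.5050² + -3.2217²) = 6.3784 (running 6.3784)
  edge 2→3: √(9.6282² + -6.1953²) = 11.4492 (running 17.8276)
  edge 3→4: √(1.0273² + 4.7547²) = 4.8644 (running 22.6920)
  edge 4→1: √(-5.1505² + 4.6623²) = 6.9473 (running 29.6393)
Perimeter = 29.6393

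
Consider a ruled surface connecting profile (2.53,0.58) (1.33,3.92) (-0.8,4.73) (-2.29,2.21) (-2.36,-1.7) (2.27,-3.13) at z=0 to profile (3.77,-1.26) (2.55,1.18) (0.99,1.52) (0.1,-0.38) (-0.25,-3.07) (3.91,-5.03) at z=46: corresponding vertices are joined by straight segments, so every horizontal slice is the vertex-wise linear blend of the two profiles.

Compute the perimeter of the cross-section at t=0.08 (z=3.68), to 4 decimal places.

Perimeter at t=0.08: 20.9233

Cross-section at t=0.08: each vertex is (1-t)·p0[i] + t·p1[i].
  v1: (1-0.08)·(2.53,0.58) + 0.08·(3.77,-1.26) = (2.6292,0.4328)
  v2: (1-0.08)·(1.33,3.92) + 0.08·(2.55,1.18) = (1.4276,3.7008)
  v3: (1-0.08)·(-0.8,4.73) + 0.08·(0.99,1.52) = (-0.6568,4.4732)
  v4: (1-0.08)·(-2.29,2.21) + 0.08·(0.1,-0.38) = (-2.0988,2.0028)
  v5: (1-0.08)·(-2.36,-1.7) + 0.08·(-0.25,-3.07) = (-2.1912,-1.8096)
  v6: (1-0.08)·(2.27,-3.13) + 0.08·(3.91,-5.03) = (2.4012,-3.2820)
Perimeter = Σ |v_{i+1} − v_i|:
  edge 1→2: √(-1.2016² + 3.2680²) = 3.4819 (running 3.4819)
  edge 2→3: √(-2.0844² + 0.7724²) = 2.2229 (running 5.7048)
  edge 3→4: √(-1.4420² + -2.4704²) = 2.8605 (running 8.5653)
  edge 4→5: √(-0.0924² + -3.8124²) = 3.8135 (running 12.3788)
  edge 5→6: √(4.5924² + -1.4724²) = 4.8227 (running 17.2015)
  edge 6→1: √(0.2280² + 3.7148²) = 3.7218 (running 20.9233)
Perimeter = 20.9233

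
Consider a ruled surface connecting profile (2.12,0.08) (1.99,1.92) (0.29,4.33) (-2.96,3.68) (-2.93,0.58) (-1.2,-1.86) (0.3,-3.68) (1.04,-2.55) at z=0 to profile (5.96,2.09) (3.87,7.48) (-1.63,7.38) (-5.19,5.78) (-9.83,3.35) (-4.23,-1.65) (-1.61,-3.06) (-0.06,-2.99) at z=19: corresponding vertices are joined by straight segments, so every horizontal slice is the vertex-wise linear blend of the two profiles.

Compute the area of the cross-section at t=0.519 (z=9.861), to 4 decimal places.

Cross-section at t=0.519: each vertex is (1-t)·p0[i] + t·p1[i].
  v1: (1-0.519)·(2.12,0.08) + 0.519·(5.96,2.09) = (4.1130,1.1232)
  v2: (1-0.519)·(1.99,1.92) + 0.519·(3.87,7.48) = (2.9657,4.8056)
  v3: (1-0.519)·(0.29,4.33) + 0.519·(-1.63,7.38) = (-0.7065,5.9130)
  v4: (1-0.519)·(-2.96,3.68) + 0.519·(-5.19,5.78) = (-4.1174,4.7699)
  v5: (1-0.519)·(-2.93,0.58) + 0.519·(-9.83,3.35) = (-6.5111,2.0176)
  v6: (1-0.519)·(-1.2,-1.86) + 0.519·(-4.23,-1.65) = (-2.7726,-1.7510)
  v7: (1-0.519)·(0.3,-3.68) + 0.519·(-1.61,-3.06) = (-0.6913,-3.3582)
  v8: (1-0.519)·(1.04,-2.55) + 0.519·(-0.06,-2.99) = (0.4691,-2.7784)
Shoelace sum Σ(x_i·y_{i+1} − x_{i+1}·y_i):
  i=1: 4.1130·4.8056 − 2.9657·1.1232 = +16.4343 (running +16.4343)
  i=2: 2.9657·5.9130 − -0.7065·4.8056 = +20.9312 (running +37.3656)
  i=3: -0.7065·4.7699 − -4.1174·5.9130 = +20.9760 (running +58.3415)
  i=4: -4.1174·2.0176 − -6.5111·4.7699 = +22.7500 (running +81.0915)
  i=5: -6.5111·-1.7510 − -2.7726·2.0176 = +16.9950 (running +98.0865)
  i=6: -2.7726·-3.3582 − -0.6913·-1.7510 = +8.1004 (running +106.1870)
  i=7: -0.6913·-2.7784 − 0.4691·-3.3582 = +3.4960 (running +109.6830)
  i=8: 0.4691·1.1232 − 4.1130·-2.7784 = +11.9542 (running +121.6371)
Area = |Σ|/2 = |121.6371|/2 = 60.8186

Area at t=0.519: 60.8186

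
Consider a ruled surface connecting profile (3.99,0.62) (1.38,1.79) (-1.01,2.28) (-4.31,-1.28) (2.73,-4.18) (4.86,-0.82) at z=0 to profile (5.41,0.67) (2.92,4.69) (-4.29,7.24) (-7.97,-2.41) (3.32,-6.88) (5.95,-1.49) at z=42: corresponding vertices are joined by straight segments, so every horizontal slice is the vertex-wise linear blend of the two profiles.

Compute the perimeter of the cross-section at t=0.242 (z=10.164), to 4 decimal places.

Cross-section at t=0.242: each vertex is (1-t)·p0[i] + t·p1[i].
  v1: (1-0.242)·(3.99,0.62) + 0.242·(5.41,0.67) = (4.3336,0.6321)
  v2: (1-0.242)·(1.38,1.79) + 0.242·(2.92,4.69) = (1.7527,2.4918)
  v3: (1-0.242)·(-1.01,2.28) + 0.242·(-4.29,7.24) = (-1.8038,3.4803)
  v4: (1-0.242)·(-4.31,-1.28) + 0.242·(-7.97,-2.41) = (-5.1957,-1.5535)
  v5: (1-0.242)·(2.73,-4.18) + 0.242·(3.32,-6.88) = (2.8728,-4.8334)
  v6: (1-0.242)·(4.86,-0.82) + 0.242·(5.95,-1.49) = (5.1238,-0.9821)
Perimeter = Σ |v_{i+1} − v_i|:
  edge 1→2: √(-2.5810² + 1.8597²) = 3.1812 (running 3.1812)
  edge 2→3: √(-3.5564² + 0.9885²) = 3.6913 (running 6.8724)
  edge 3→4: √(-3.3920² + -5.0338²) = 6.0700 (running 12.9424)
  edge 4→5: √(8.0685² + -3.2799²) = 8.7097 (running 21.6521)
  edge 5→6: √(2.2510² + 3.8513²) = 4.4609 (running 26.1129)
  edge 6→1: √(-0.7901² + 1.6142²) = 1.7972 (running 27.9102)
Perimeter = 27.9102

Perimeter at t=0.242: 27.9102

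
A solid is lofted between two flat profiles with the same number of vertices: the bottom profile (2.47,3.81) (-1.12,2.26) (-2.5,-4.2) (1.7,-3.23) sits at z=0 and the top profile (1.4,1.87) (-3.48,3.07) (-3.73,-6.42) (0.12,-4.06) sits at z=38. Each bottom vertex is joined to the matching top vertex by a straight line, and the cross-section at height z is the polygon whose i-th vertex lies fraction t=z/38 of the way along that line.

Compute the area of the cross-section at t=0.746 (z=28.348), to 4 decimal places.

Cross-section at t=0.746: each vertex is (1-t)·p0[i] + t·p1[i].
  v1: (1-0.746)·(2.47,3.81) + 0.746·(1.4,1.87) = (1.6718,2.3628)
  v2: (1-0.746)·(-1.12,2.26) + 0.746·(-3.48,3.07) = (-2.8806,2.8643)
  v3: (1-0.746)·(-2.5,-4.2) + 0.746·(-3.73,-6.42) = (-3.4176,-5.8561)
  v4: (1-0.746)·(1.7,-3.23) + 0.746·(0.12,-4.06) = (0.5213,-3.8492)
Shoelace sum Σ(x_i·y_{i+1} − x_{i+1}·y_i):
  i=1: 1.6718·2.8643 − -2.8806·2.3628 = +11.5945 (running +11.5945)
  i=2: -2.8806·-5.8561 − -3.4176·2.8643 = +26.6577 (running +38.2522)
  i=3: -3.4176·-3.8492 − 0.5213·-5.8561 = +16.2078 (running +54.4600)
  i=4: 0.5213·2.3628 − 1.6718·-3.8492 = +7.6667 (running +62.1268)
Area = |Σ|/2 = |62.1268|/2 = 31.0634

Area at t=0.746: 31.0634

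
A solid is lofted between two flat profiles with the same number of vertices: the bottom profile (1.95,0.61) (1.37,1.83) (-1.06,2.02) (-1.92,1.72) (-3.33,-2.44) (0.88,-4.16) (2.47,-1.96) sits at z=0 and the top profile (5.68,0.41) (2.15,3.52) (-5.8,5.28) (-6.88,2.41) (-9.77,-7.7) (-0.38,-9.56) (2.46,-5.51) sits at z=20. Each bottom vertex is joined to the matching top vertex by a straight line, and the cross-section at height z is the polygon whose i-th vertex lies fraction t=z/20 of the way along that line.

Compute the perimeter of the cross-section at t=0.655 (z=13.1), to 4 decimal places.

Cross-section at t=0.655: each vertex is (1-t)·p0[i] + t·p1[i].
  v1: (1-0.655)·(1.95,0.61) + 0.655·(5.68,0.41) = (4.3932,0.4790)
  v2: (1-0.655)·(1.37,1.83) + 0.655·(2.15,3.52) = (1.8809,2.9369)
  v3: (1-0.655)·(-1.06,2.02) + 0.655·(-5.8,5.28) = (-4.1647,4.1553)
  v4: (1-0.655)·(-1.92,1.72) + 0.655·(-6.88,2.41) = (-5.1688,2.1719)
  v5: (1-0.655)·(-3.33,-2.44) + 0.655·(-9.77,-7.7) = (-7.5482,-5.8853)
  v6: (1-0.655)·(0.88,-4.16) + 0.655·(-0.38,-9.56) = (0.0547,-7.6970)
  v7: (1-0.655)·(2.47,-1.96) + 0.655·(2.46,-5.51) = (2.4634,-4.2852)
Perimeter = Σ |v_{i+1} − v_i|:
  edge 1→2: √(-2.5123² + 2.4579²) = 3.5147 (running 3.5147)
  edge 2→3: √(-6.0456² + 1.2184²) = 6.1671 (running 9.6818)
  edge 3→4: √(-1.0041² + -1.9834²) = 2.2230 (running 11.9049)
  edge 4→5: √(-2.3794² + -8.0572²) = 8.4012 (running 20.3061)
  edge 5→6: √(7.6029² + -1.8117²) = 7.8158 (running 28.1219)
  edge 6→7: √(2.4087² + 3.4118²) = 4.1764 (running 32.2982)
  edge 7→1: √(1.9297² + 4.7642²) = 5.1402 (running 37.4385)
Perimeter = 37.4385

Perimeter at t=0.655: 37.4385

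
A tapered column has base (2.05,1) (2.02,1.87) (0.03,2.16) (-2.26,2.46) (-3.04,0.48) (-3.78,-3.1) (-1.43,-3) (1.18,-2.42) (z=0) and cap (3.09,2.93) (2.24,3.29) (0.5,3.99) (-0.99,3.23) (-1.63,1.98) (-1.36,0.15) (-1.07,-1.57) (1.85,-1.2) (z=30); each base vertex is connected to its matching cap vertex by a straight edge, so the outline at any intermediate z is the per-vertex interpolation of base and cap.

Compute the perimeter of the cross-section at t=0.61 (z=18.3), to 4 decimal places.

Cross-section at t=0.61: each vertex is (1-t)·p0[i] + t·p1[i].
  v1: (1-0.61)·(2.05,1) + 0.61·(3.09,2.93) = (2.6844,2.1773)
  v2: (1-0.61)·(2.02,1.87) + 0.61·(2.24,3.29) = (2.1542,2.7362)
  v3: (1-0.61)·(0.03,2.16) + 0.61·(0.5,3.99) = (0.3167,3.2763)
  v4: (1-0.61)·(-2.26,2.46) + 0.61·(-0.99,3.23) = (-1.4853,2.9297)
  v5: (1-0.61)·(-3.04,0.48) + 0.61·(-1.63,1.98) = (-2.1799,1.3950)
  v6: (1-0.61)·(-3.78,-3.1) + 0.61·(-1.36,0.15) = (-2.3038,-1.1175)
  v7: (1-0.61)·(-1.43,-3) + 0.61·(-1.07,-1.57) = (-1.2104,-2.1277)
  v8: (1-0.61)·(1.18,-2.42) + 0.61·(1.85,-1.2) = (1.5887,-1.6758)
Perimeter = Σ |v_{i+1} − v_i|:
  edge 1→2: √(-0.5302² + 0.5589²) = 0.7704 (running 0.7704)
  edge 2→3: √(-1.8375² + 0.5401²) = 1.9152 (running 2.6856)
  edge 3→4: √(-1.8020² + -0.3466²) = 1.8350 (running 4.5206)
  edge 4→5: √(-0.6946² + -1.5347²) = 1.6846 (running 6.2052)
  edge 5→6: √(-0.1239² + -2.5125²) = 2.5156 (running 8.7208)
  edge 6→7: √(1.0934² + -1.0102²) = 1.4886 (running 10.2094)
  edge 7→8: √(2.7991² + 0.4519²) = 2.8353 (running 13.0447)
  edge 8→1: √(1.0957² + 3.8531²) = 4.0059 (running 17.0506)
Perimeter = 17.0506

Perimeter at t=0.61: 17.0506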